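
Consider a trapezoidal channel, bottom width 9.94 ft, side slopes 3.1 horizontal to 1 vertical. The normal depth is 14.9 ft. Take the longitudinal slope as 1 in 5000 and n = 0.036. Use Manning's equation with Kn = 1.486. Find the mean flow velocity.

V = 2.3 ft/s

With bottom width b = 9.94 ft and side slope z = 3.1: A = (b + zy)y = (9.94 + 3.1×14.9)×14.9 = 836.3 ft²; P = b + 2y√(1+z²) = 9.94 + 2×14.9×3.257 = 107 ft.
Hydraulic radius R = A/P = 836.3/107 = 7.816 ft.
From Manning's equation, V = (1.486/n) R^(2/3) S^(1/2) = (1.486/0.036) × 7.816^(2/3) × 0.0002^(1/2) = 2.3 ft/s.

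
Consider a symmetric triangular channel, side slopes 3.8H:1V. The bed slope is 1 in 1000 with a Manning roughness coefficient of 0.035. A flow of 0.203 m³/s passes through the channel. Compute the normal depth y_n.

y_n = 0.415 m

Manning's equation rearranged: A R^(2/3) = nQ / (1·√S) = 0.035 × 0.203 / (√0.001) = 0.2247.
Try y = 0.531 m: A R^(2/3) = 0.4328 — over.
Try y = 0.312 m: A R^(2/3) = 0.1048 — short.
Try y = 0.415 m: A R^(2/3) = 0.2243 — close enough.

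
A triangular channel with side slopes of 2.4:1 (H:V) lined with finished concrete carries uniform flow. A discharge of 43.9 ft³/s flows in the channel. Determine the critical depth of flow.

At critical depth, Q² T / (g A³) = 1, i.e. A³/T = Q²/g = 43.9²/32.2 = 59.85.
Trying y = 2.24 ft: A³/T = 162.4 — too large.
Trying y = 1.83 ft: A³/T = 59.11 — matches.

y_c = 1.83 ft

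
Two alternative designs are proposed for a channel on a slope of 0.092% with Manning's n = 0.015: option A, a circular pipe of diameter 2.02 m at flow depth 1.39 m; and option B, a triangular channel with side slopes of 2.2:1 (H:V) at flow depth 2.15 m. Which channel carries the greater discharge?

Channel A: For a circular section of diameter D = 2.02 m at depth y = 1.39 m, the central angle is θ = 2 arccos(1 − 2y/D) = 3.913 rad. Then A = (D²/8)(θ − sin θ) = 2.351 m² and P = Dθ/2 = 3.952 m. Hydraulic radius R = A/P = 2.351/3.952 = 0.595 m. Q_A = (1/0.015)·2.351·0.595^(2/3)·√0.00092 = 3.364 m³/s.
Channel B: For a triangular section with side slope z = 2.2: A = zy² = 2.2×2.15² = 10.17 m²; P = 2y√(1+z²) = 2×2.15×2.417 = 10.39 m. Hydraulic radius R = A/P = 10.17/10.39 = 0.9786 m. Q_B = (1/0.015)·10.17·0.9786^(2/3)·√0.00092 = 20.27 m³/s.
Q_A = 3.364 m³/s vs Q_B = 20.27 m³/s, so channel B carries more.

channel B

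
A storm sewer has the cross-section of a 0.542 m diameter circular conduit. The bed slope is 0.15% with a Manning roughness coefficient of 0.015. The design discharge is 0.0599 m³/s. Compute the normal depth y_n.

y_n = 0.232 m

Manning's equation rearranged: A R^(2/3) = nQ / (1·√S) = 0.015 × 0.0599 / (√0.0015) = 0.0232.
At y = 0.191 m: A R^(2/3) = 0.01621 — too small.
At y = 0.295 m: A R^(2/3) = 0.03505 — too large.
At y = 0.232 m: A R^(2/3) = 0.02319 — close enough.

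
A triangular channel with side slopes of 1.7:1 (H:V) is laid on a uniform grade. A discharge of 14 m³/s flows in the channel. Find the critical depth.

At critical depth, Q² T / (g A³) = 1, i.e. A³/T = Q²/g = 14²/9.81 = 19.98.
Trying y = 2.01 m: A³/T = 47.41 — over.
Trying y = 1.27 m: A³/T = 4.774 — short.
Trying y = 1.69 m: A³/T = 19.92 — close enough.

y_c = 1.69 m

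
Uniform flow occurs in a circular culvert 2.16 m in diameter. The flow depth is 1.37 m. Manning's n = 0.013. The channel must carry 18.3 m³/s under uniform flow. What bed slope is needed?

For a circular section of diameter D = 2.16 m at depth y = 1.37 m, the central angle is θ = 2 arccos(1 − 2y/D) = 3.685 rad. Then A = (D²/8)(θ − sin θ) = 2.451 m² and P = Dθ/2 = 3.98 m.
Hydraulic radius R = A/P = 2.451/3.98 = 0.6158 m.
From Manning's equation, S = [nQ / (1 A R^(2/3))]² = [0.013 × 18.3 / (1 × 2.451 × 0.6158^(2/3))]² = 0.018.

S = 0.018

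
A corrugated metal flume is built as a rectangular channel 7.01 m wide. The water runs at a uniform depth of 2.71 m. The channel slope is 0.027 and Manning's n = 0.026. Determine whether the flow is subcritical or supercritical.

supercritical

Flow area A = b·y = 7.01 × 2.71 = 19 m². Wetted perimeter P = b + 2y = 7.01 + 2×2.71 = 12.43 m.
Hydraulic radius R = A/P = 19/12.43 = 1.528 m.
V = (1/n) R^(2/3) √S = (1/0.026) × 1.528^(2/3) × √0.027 = 8.385 m/s. Hydraulic depth D_h = A/T = 19/7.01 = 2.71 m.
Froude number Fr = V/√(g·D_h) = 8.385/√(9.81×2.71) = 1.63, which is greater than 1, so the flow is supercritical.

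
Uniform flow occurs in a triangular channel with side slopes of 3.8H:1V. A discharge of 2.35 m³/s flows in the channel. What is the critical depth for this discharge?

At critical depth, Q² T / (g A³) = 1, i.e. A³/T = Q²/g = 2.35²/9.81 = 0.5629.
Try y = 0.739 m: A³/T = 1.591 — over.
Try y = 0.447 m: A³/T = 0.1288 — short.
Try y = 0.6 m: A³/T = 0.5614 — matches.

y_c = 0.6 m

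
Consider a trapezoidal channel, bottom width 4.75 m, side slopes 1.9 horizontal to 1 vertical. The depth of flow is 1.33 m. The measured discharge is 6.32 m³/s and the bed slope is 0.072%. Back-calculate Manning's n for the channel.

n = 0.039

With bottom width b = 4.75 m and side slope z = 1.9: A = (b + zy)y = (4.75 + 1.9×1.33)×1.33 = 9.678 m²; P = b + 2y√(1+z²) = 4.75 + 2×1.33×2.147 = 10.46 m.
Hydraulic radius R = A/P = 9.678/10.46 = 0.9252 m.
Rearranging Manning's equation: n = (1/Q) A R^(2/3) S^(1/2) = (1/6.32) × 9.678 × 0.9252^(2/3) × √0.00072 = 0.039.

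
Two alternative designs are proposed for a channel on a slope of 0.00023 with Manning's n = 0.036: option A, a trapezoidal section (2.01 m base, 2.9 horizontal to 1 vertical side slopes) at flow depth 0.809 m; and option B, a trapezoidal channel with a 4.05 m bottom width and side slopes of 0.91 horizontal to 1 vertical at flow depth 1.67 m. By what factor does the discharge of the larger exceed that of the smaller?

Channel A: With bottom width b = 2.01 m and side slope z = 2.9: A = (b + zy)y = (2.01 + 2.9×0.809)×0.809 = 3.524 m²; P = b + 2y√(1+z²) = 2.01 + 2×0.809×3.068 = 6.973 m. Hydraulic radius R = A/P = 3.524/6.973 = 0.5054 m. Q_A = (1/0.036)·3.524·0.5054^(2/3)·√0.00023 = 0.9419 m³/s.
Channel B: With bottom width b = 4.05 m and side slope z = 0.91: A = (b + zy)y = (4.05 + 0.91×1.67)×1.67 = 9.301 m²; P = b + 2y√(1+z²) = 4.05 + 2×1.67×1.352 = 8.566 m. Hydraulic radius R = A/P = 9.301/8.566 = 1.086 m. Q_B = (1/0.036)·9.301·1.086^(2/3)·√0.00023 = 4.14 m³/s.
The larger discharge is 4.14 m³/s and the smaller is 0.9419 m³/s; the ratio is 4.39.

4.39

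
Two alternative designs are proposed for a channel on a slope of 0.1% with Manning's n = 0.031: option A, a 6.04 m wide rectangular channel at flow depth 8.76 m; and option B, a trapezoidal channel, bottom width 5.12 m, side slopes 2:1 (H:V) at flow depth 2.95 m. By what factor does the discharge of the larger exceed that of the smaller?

1.9

Channel A: Flow area A = b·y = 6.04 × 8.76 = 52.91 m². Wetted perimeter P = b + 2y = 6.04 + 2×8.76 = 23.56 m. Hydraulic radius R = A/P = 52.91/23.56 = 2.246 m. Q_A = (1/0.031)·52.91·2.246^(2/3)·√0.001 = 92.56 m³/s.
Channel B: With bottom width b = 5.12 m and side slope z = 2: A = (b + zy)y = (5.12 + 2×2.95)×2.95 = 32.51 m²; P = b + 2y√(1+z²) = 5.12 + 2×2.95×2.236 = 18.31 m. Hydraulic radius R = A/P = 32.51/18.31 = 1.775 m. Q_B = (1/0.031)·32.51·1.775^(2/3)·√0.001 = 48.62 m³/s.
The larger discharge is 92.56 m³/s and the smaller is 48.62 m³/s; the ratio is 1.9.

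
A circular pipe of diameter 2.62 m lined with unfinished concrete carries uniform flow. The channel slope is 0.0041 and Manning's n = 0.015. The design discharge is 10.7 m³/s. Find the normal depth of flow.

y_n = 1.49 m

Manning's equation rearranged: A R^(2/3) = nQ / (1·√S) = 0.015 × 10.7 / (√0.0041) = 2.507.
At y = 1.05 m: A R^(2/3) = 1.375 — too small.
At y = 1.49 m: A R^(2/3) = 2.513 — matches.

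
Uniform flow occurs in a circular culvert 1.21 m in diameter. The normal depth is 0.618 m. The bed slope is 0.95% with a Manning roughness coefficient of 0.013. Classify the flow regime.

supercritical

For a circular section of diameter D = 1.21 m at depth y = 0.618 m, the central angle is θ = 2 arccos(1 − 2y/D) = 3.185 rad. Then A = (D²/8)(θ − sin θ) = 0.5907 m² and P = Dθ/2 = 1.927 m.
Hydraulic radius R = A/P = 0.5907/1.927 = 0.3066 m.
V = (1/n) R^(2/3) √S = (1/0.013) × 0.3066^(2/3) × √0.0095 = 3.409 m/s. Hydraulic depth D_h = A/T = 0.5907/1.21 = 0.4883 m.
Froude number Fr = V/√(g·D_h) = 3.409/√(9.81×0.4883) = 1.56, which is greater than 1, so the flow is supercritical.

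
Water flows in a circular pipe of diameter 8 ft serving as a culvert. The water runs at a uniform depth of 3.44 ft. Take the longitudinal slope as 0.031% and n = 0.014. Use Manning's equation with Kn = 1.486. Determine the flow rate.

Q = 57.3 ft³/s

For a circular section of diameter D = 8 ft at depth y = 3.44 ft, the central angle is θ = 2 arccos(1 − 2y/D) = 2.861 rad. Then A = (D²/8)(θ − sin θ) = 20.67 ft² and P = Dθ/2 = 11.44 ft.
Hydraulic radius R = A/P = 20.67/11.44 = 1.806 ft.
Manning's equation: Q = (1.486/n) A R^(2/3) S^(1/2) = (1.486/0.014) × 20.67 × 1.806^(2/3) × 0.00031^(1/2) = 57.3 ft³/s.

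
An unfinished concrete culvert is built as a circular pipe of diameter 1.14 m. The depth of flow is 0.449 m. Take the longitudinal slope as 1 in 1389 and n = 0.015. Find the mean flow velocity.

For a circular section of diameter D = 1.14 m at depth y = 0.449 m, the central angle is θ = 2 arccos(1 − 2y/D) = 2.714 rad. Then A = (D²/8)(θ − sin θ) = 0.3735 m² and P = Dθ/2 = 1.547 m.
Hydraulic radius R = A/P = 0.3735/1.547 = 0.2414 m.
From Manning's equation, V = (1/n) R^(2/3) S^(1/2) = (1/0.015) × 0.2414^(2/3) × 0.0007199^(1/2) = 0.694 m/s.

V = 0.694 m/s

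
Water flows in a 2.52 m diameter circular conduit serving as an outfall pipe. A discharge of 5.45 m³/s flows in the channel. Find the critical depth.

y_c = 1.05 m

At critical depth, Q² T / (g A³) = 1, i.e. A³/T = Q²/g = 5.45²/9.81 = 3.028.
Try y = 0.907 m: A³/T = 1.745 — low.
Try y = 1.2 m: A³/T = 5.108 — high.
Try y = 1.05 m: A³/T = 3.063 — ≈ 3.028.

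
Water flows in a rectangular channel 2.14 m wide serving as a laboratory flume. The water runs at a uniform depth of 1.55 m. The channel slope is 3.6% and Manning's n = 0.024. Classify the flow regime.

supercritical

Flow area A = b·y = 2.14 × 1.55 = 3.317 m². Wetted perimeter P = b + 2y = 2.14 + 2×1.55 = 5.24 m.
Hydraulic radius R = A/P = 3.317/5.24 = 0.633 m.
V = (1/n) R^(2/3) √S = (1/0.024) × 0.633^(2/3) × √0.036 = 5.828 m/s. Hydraulic depth D_h = A/T = 3.317/2.14 = 1.55 m.
Froude number Fr = V/√(g·D_h) = 5.828/√(9.81×1.55) = 1.49, which is greater than 1, so the flow is supercritical.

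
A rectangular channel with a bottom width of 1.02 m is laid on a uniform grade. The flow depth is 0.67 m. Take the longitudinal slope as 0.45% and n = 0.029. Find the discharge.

Flow area A = b·y = 1.02 × 0.67 = 0.6834 m². Wetted perimeter P = b + 2y = 1.02 + 2×0.67 = 2.36 m.
Hydraulic radius R = A/P = 0.6834/2.36 = 0.2896 m.
Manning's equation: Q = (1/n) A R^(2/3) S^(1/2) = (1/0.029) × 0.6834 × 0.2896^(2/3) × 0.0045^(1/2) = 0.692 m³/s.

Q = 0.692 m³/s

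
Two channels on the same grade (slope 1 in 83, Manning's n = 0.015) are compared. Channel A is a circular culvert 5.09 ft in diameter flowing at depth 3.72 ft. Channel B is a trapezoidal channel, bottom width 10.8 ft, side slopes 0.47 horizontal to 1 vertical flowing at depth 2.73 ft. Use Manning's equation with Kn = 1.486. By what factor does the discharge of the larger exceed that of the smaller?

2.45

Channel A: For a circular section of diameter D = 5.09 ft at depth y = 3.72 ft, the central angle is θ = 2 arccos(1 − 2y/D) = 4.101 rad. Then A = (D²/8)(θ − sin θ) = 15.93 ft² and P = Dθ/2 = 10.44 ft. Hydraulic radius R = A/P = 15.93/10.44 = 1.527 ft. Q_A = (1.486/0.015)·15.93·1.527^(2/3)·√0.01205 = 229.7 ft³/s.
Channel B: With bottom width b = 10.8 ft and side slope z = 0.47: A = (b + zy)y = (10.8 + 0.47×2.73)×2.73 = 32.99 ft²; P = b + 2y√(1+z²) = 10.8 + 2×2.73×1.105 = 16.83 ft. Hydraulic radius R = A/P = 32.99/16.83 = 1.96 ft. Q_B = (1.486/0.015)·32.99·1.96^(2/3)·√0.01205 = 561.7 ft³/s.
The larger discharge is 561.7 ft³/s and the smaller is 229.7 ft³/s; the ratio is 2.45.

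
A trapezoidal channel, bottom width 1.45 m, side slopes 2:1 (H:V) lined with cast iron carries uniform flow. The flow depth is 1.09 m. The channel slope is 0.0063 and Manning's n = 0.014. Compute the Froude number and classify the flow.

supercritical

With bottom width b = 1.45 m and side slope z = 2: A = (b + zy)y = (1.45 + 2×1.09)×1.09 = 3.957 m²; P = b + 2y√(1+z²) = 1.45 + 2×1.09×2.236 = 6.325 m.
Hydraulic radius R = A/P = 3.957/6.325 = 0.6256 m.
V = (1/n) R^(2/3) √S = (1/0.014) × 0.6256^(2/3) × √0.0063 = 4.147 m/s. Hydraulic depth D_h = A/T = 3.957/5.81 = 0.681 m.
Froude number Fr = V/√(g·D_h) = 4.147/√(9.81×0.681) = 1.6, which is greater than 1, so the flow is supercritical.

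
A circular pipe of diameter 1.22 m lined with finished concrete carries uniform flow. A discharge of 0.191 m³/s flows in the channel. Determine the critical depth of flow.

y_c = 0.23 m

At critical depth, Q² T / (g A³) = 1, i.e. A³/T = Q²/g = 0.191²/9.81 = 0.003719.
Trying y = 0.191 m: A³/T = 0.001806 — short.
Trying y = 0.292 m: A³/T = 0.009533 — over.
Trying y = 0.23 m: A³/T = 0.003747 — close enough.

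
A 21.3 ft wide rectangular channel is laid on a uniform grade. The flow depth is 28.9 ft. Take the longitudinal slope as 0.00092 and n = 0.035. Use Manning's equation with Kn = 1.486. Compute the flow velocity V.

Flow area A = b·y = 21.3 × 28.9 = 615.6 ft². Wetted perimeter P = b + 2y = 21.3 + 2×28.9 = 79.1 ft.
Hydraulic radius R = A/P = 615.6/79.1 = 7.782 ft.
From Manning's equation, V = (1.486/n) R^(2/3) S^(1/2) = (1.486/0.035) × 7.782^(2/3) × 0.00092^(1/2) = 5.06 ft/s.

V = 5.06 ft/s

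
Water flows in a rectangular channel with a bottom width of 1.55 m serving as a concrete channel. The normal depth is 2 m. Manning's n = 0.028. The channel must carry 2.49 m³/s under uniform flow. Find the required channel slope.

Flow area A = b·y = 1.55 × 2 = 3.1 m². Wetted perimeter P = b + 2y = 1.55 + 2×2 = 5.55 m.
Hydraulic radius R = A/P = 3.1/5.55 = 0.5586 m.
From Manning's equation, S = [nQ / (1 A R^(2/3))]² = [0.028 × 2.49 / (1 × 3.1 × 0.5586^(2/3))]² = 0.0011.

S = 0.0011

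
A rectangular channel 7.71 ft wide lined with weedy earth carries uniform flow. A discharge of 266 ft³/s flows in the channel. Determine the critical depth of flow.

y_c = 3.33 ft

For a rectangular channel, critical depth y_c = (q²/g)^(1/3) where q = Q/b = 266/7.71 = 34.5 ft²/s.
So y_c = (34.5²/32.2)^(1/3) = 3.33 ft.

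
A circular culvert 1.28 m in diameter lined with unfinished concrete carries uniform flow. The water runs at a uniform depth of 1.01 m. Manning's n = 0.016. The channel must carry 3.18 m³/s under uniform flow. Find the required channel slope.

S = 0.00769

For a circular section of diameter D = 1.28 m at depth y = 1.01 m, the central angle is θ = 2 arccos(1 − 2y/D) = 4.374 rad. Then A = (D²/8)(θ − sin θ) = 1.089 m² and P = Dθ/2 = 2.8 m.
Hydraulic radius R = A/P = 1.089/2.8 = 0.389 m.
From Manning's equation, S = [nQ / (1 A R^(2/3))]² = [0.016 × 3.18 / (1 × 1.089 × 0.389^(2/3))]² = 0.00769.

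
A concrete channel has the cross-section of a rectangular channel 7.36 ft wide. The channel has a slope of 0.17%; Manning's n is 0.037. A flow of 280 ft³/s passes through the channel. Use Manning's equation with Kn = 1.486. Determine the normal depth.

Manning's equation rearranged: A R^(2/3) = nQ / (1.486·√S) = 0.037 × 280 / (1.486 × √0.0017) = 169.1.
At y = 13.2 ft: A R^(2/3) = 196.6 — over.
At y = 11.6 ft: A R^(2/3) = 169.4 — close enough.

y_n = 11.6 ft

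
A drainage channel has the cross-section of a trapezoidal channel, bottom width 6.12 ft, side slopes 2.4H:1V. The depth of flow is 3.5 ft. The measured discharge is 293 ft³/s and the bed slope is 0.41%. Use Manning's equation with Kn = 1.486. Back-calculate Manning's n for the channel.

n = 0.027

With bottom width b = 6.12 ft and side slope z = 2.4: A = (b + zy)y = (6.12 + 2.4×3.5)×3.5 = 50.82 ft²; P = b + 2y√(1+z²) = 6.12 + 2×3.5×2.6 = 24.32 ft.
Hydraulic radius R = A/P = 50.82/24.32 = 2.09 ft.
Rearranging Manning's equation: n = (1.486/Q) A R^(2/3) S^(1/2) = (1.486/293) × 50.82 × 2.09^(2/3) × √0.0041 = 0.027.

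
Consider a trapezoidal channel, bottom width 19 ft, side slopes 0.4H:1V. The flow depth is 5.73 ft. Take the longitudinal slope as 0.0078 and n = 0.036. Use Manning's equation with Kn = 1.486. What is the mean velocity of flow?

V = 9.02 ft/s

With bottom width b = 19 ft and side slope z = 0.4: A = (b + zy)y = (19 + 0.4×5.73)×5.73 = 122 ft²; P = b + 2y√(1+z²) = 19 + 2×5.73×1.077 = 31.34 ft.
Hydraulic radius R = A/P = 122/31.34 = 3.893 ft.
From Manning's equation, V = (1.486/n) R^(2/3) S^(1/2) = (1.486/0.036) × 3.893^(2/3) × 0.0078^(1/2) = 9.02 ft/s.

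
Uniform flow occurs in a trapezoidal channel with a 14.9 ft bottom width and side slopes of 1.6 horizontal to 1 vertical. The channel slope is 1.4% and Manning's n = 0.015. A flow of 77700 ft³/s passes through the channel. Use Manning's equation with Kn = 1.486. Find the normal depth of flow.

y_n = 23.8 ft

Manning's equation rearranged: A R^(2/3) = nQ / (1.486·√S) = 0.015 × 77700 / (1.486 × √0.014) = 6629.
Trying y = 18.2 ft: A R^(2/3) = 3615 — short.
Trying y = 28 ft: A R^(2/3) = 9648 — over.
Trying y = 23.8 ft: A R^(2/3) = 6624 — close enough.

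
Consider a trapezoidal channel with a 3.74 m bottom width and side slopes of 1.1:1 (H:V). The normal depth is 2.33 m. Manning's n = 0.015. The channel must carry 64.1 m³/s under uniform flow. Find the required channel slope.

S = 0.0028

With bottom width b = 3.74 m and side slope z = 1.1: A = (b + zy)y = (3.74 + 1.1×2.33)×2.33 = 14.69 m²; P = b + 2y√(1+z²) = 3.74 + 2×2.33×1.487 = 10.67 m.
Hydraulic radius R = A/P = 14.69/10.67 = 1.377 m.
From Manning's equation, S = [nQ / (1 A R^(2/3))]² = [0.015 × 64.1 / (1 × 14.69 × 1.377^(2/3))]² = 0.0028.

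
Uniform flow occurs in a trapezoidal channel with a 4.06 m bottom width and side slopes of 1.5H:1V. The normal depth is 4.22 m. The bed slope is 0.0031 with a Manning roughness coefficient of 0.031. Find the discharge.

Q = 136 m³/s

With bottom width b = 4.06 m and side slope z = 1.5: A = (b + zy)y = (4.06 + 1.5×4.22)×4.22 = 43.85 m²; P = b + 2y√(1+z²) = 4.06 + 2×4.22×1.803 = 19.28 m.
Hydraulic radius R = A/P = 43.85/19.28 = 2.275 m.
Manning's equation: Q = (1/n) A R^(2/3) S^(1/2) = (1/0.031) × 43.85 × 2.275^(2/3) × 0.0031^(1/2) = 136 m³/s.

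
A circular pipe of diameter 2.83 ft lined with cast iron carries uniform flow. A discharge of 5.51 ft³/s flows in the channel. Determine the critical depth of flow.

y_c = 0.748 ft

At critical depth, Q² T / (g A³) = 1, i.e. A³/T = Q²/g = 5.51²/32.2 = 0.9429.
Trying y = 0.582 ft: A³/T = 0.3539 — too small.
Trying y = 0.748 ft: A³/T = 0.9424 — close enough.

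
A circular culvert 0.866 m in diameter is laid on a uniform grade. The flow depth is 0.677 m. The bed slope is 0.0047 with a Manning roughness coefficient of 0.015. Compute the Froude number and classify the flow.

For a circular section of diameter D = 0.866 m at depth y = 0.677 m, the central angle is θ = 2 arccos(1 − 2y/D) = 4.339 rad. Then A = (D²/8)(θ − sin θ) = 0.494 m² and P = Dθ/2 = 1.879 m.
Hydraulic radius R = A/P = 0.494/1.879 = 0.263 m.
V = (1/n) R^(2/3) √S = (1/0.015) × 0.263^(2/3) × √0.0047 = 1.876 m/s. Hydraulic depth D_h = A/T = 0.494/0.7154 = 0.6905 m.
Froude number Fr = V/√(g·D_h) = 1.876/√(9.81×0.6905) = 0.721, which is less than 1, so the flow is subcritical.

subcritical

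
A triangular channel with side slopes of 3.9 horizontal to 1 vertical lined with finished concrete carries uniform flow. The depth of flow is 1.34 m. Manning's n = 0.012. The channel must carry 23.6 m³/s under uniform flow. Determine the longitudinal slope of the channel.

For a triangular section with side slope z = 3.9: A = zy² = 3.9×1.34² = 7.003 m²; P = 2y√(1+z²) = 2×1.34×4.026 = 10.79 m.
Hydraulic radius R = A/P = 7.003/10.79 = 0.649 m.
From Manning's equation, S = [nQ / (1 A R^(2/3))]² = [0.012 × 23.6 / (1 × 7.003 × 0.649^(2/3))]² = 0.00291.

S = 0.00291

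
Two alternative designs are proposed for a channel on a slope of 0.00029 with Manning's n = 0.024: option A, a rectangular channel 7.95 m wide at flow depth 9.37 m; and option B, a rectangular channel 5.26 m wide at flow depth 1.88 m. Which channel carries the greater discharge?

Channel A: Flow area A = b·y = 7.95 × 9.37 = 74.49 m². Wetted perimeter P = b + 2y = 7.95 + 2×9.37 = 26.69 m. Hydraulic radius R = A/P = 74.49/26.69 = 2.791 m. Q_A = (1/0.024)·74.49·2.791^(2/3)·√0.00029 = 104.8 m³/s.
Channel B: Flow area A = b·y = 5.26 × 1.88 = 9.889 m². Wetted perimeter P = b + 2y = 5.26 + 2×1.88 = 9.02 m. Hydraulic radius R = A/P = 9.889/9.02 = 1.096 m. Q_B = (1/0.024)·9.889·1.096^(2/3)·√0.00029 = 7.46 m³/s.
Q_A = 104.8 m³/s vs Q_B = 7.46 m³/s, so channel A carries more.

channel A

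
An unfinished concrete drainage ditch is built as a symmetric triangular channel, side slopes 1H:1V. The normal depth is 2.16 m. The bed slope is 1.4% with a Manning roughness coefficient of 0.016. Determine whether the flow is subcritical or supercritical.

supercritical

For a triangular section with side slope z = 1: A = zy² = 1×2.16² = 4.666 m²; P = 2y√(1+z²) = 2×2.16×1.414 = 6.109 m.
Hydraulic radius R = A/P = 4.666/6.109 = 0.7637 m.
V = (1/n) R^(2/3) √S = (1/0.016) × 0.7637^(2/3) × √0.014 = 6.179 m/s. Hydraulic depth D_h = A/T = 4.666/4.32 = 1.08 m.
Froude number Fr = V/√(g·D_h) = 6.179/√(9.81×1.08) = 1.9, which is greater than 1, so the flow is supercritical.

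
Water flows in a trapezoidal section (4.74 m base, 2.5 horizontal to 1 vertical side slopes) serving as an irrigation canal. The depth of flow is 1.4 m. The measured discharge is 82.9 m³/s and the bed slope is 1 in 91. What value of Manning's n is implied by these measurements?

With bottom width b = 4.74 m and side slope z = 2.5: A = (b + zy)y = (4.74 + 2.5×1.4)×1.4 = 11.54 m²; P = b + 2y√(1+z²) = 4.74 + 2×1.4×2.693 = 12.28 m.
Hydraulic radius R = A/P = 11.54/12.28 = 0.9395 m.
Rearranging Manning's equation: n = (1/Q) A R^(2/3) S^(1/2) = (1/82.9) × 11.54 × 0.9395^(2/3) × √0.01099 = 0.014.

n = 0.014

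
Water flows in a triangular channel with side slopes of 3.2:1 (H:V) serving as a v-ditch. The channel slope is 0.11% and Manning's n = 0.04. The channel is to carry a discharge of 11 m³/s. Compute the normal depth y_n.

y_n = 2.05 m

Manning's equation rearranged: A R^(2/3) = nQ / (1·√S) = 0.04 × 11 / (√0.0011) = 13.27.
Try y = 2.36 m: A R^(2/3) = 19.29 — too large.
Try y = 2.05 m: A R^(2/3) = 13.25 — close enough.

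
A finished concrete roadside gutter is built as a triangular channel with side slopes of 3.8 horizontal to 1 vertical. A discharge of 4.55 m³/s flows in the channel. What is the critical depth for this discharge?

y_c = 0.782 m

At critical depth, Q² T / (g A³) = 1, i.e. A³/T = Q²/g = 4.55²/9.81 = 2.11.
At y = 0.891 m: A³/T = 4.054 — over.
At y = 0.7 m: A³/T = 1.213 — short.
At y = 0.782 m: A³/T = 2.111 — close enough.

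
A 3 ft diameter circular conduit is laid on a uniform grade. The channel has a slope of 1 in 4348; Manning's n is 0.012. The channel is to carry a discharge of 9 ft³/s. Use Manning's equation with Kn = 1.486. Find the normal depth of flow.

y_n = 2.07 ft

Manning's equation rearranged: A R^(2/3) = nQ / (1.486·√S) = 0.012 × 9 / (1.486 × √0.00023) = 4.792.
Trying y = 2.5 ft: A R^(2/3) = 5.919 — high.
Trying y = 1.78 ft: A R^(2/3) = 3.853 — low.
Trying y = 2.07 ft: A R^(2/3) = 4.793 — ≈ 4.792.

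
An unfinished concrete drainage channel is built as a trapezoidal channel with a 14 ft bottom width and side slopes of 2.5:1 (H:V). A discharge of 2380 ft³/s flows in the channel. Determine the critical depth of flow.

At critical depth, Q² T / (g A³) = 1, i.e. A³/T = Q²/g = 2380²/32.2 = 175900.
Try y = 7.34 ft: A³/T = 264100 — high.
Try y = 6.62 ft: A³/T = 175600 — matches.

y_c = 6.62 ft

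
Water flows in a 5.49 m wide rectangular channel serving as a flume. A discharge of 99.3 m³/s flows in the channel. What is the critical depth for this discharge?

y_c = 3.22 m

For a rectangular channel, critical depth y_c = (q²/g)^(1/3) where q = Q/b = 99.3/5.49 = 18.09 m²/s.
So y_c = (18.09²/9.81)^(1/3) = 3.22 m.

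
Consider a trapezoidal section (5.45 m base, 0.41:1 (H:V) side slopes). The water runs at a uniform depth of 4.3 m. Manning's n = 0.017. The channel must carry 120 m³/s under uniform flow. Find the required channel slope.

S = 0.00161

With bottom width b = 5.45 m and side slope z = 0.41: A = (b + zy)y = (5.45 + 0.41×4.3)×4.3 = 31.02 m²; P = b + 2y√(1+z²) = 5.45 + 2×4.3×1.081 = 14.74 m.
Hydraulic radius R = A/P = 31.02/14.74 = 2.104 m.
From Manning's equation, S = [nQ / (1 A R^(2/3))]² = [0.017 × 120 / (1 × 31.02 × 2.104^(2/3))]² = 0.00161.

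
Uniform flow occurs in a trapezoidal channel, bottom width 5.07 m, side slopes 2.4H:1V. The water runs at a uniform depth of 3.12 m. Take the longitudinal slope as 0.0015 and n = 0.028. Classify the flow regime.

subcritical

With bottom width b = 5.07 m and side slope z = 2.4: A = (b + zy)y = (5.07 + 2.4×3.12)×3.12 = 39.18 m²; P = b + 2y√(1+z²) = 5.07 + 2×3.12×2.6 = 21.29 m.
Hydraulic radius R = A/P = 39.18/21.29 = 1.84 m.
V = (1/n) R^(2/3) √S = (1/0.028) × 1.84^(2/3) × √0.0015 = 2.077 m/s. Hydraulic depth D_h = A/T = 39.18/20.05 = 1.955 m.
Froude number Fr = V/√(g·D_h) = 2.077/√(9.81×1.955) = 0.474, which is less than 1, so the flow is subcritical.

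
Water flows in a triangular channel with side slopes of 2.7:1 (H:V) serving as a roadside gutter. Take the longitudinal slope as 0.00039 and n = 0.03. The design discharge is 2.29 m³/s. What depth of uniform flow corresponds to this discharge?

Manning's equation rearranged: A R^(2/3) = nQ / (1·√S) = 0.03 × 2.29 / (√0.00039) = 3.479.
At y = 1.54 m: A R^(2/3) = 5.154 — high.
At y = 1.02 m: A R^(2/3) = 1.718 — low.
At y = 1.33 m: A R^(2/3) = 3.486 — matches.

y_n = 1.33 m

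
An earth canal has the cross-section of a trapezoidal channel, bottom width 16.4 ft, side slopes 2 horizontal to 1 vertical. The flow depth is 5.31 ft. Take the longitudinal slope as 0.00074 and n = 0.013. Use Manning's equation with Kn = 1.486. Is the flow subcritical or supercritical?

With bottom width b = 16.4 ft and side slope z = 2: A = (b + zy)y = (16.4 + 2×5.31)×5.31 = 143.5 ft²; P = b + 2y√(1+z²) = 16.4 + 2×5.31×2.236 = 40.15 ft.
Hydraulic radius R = A/P = 143.5/40.15 = 3.574 ft.
V = (1.486/n) R^(2/3) √S = (1.486/0.013) × 3.574^(2/3) × √0.00074 = 7.268 ft/s. Hydraulic depth D_h = A/T = 143.5/37.64 = 3.812 ft.
Froude number Fr = V/√(g·D_h) = 7.268/√(32.2×3.812) = 0.656, which is less than 1, so the flow is subcritical.

subcritical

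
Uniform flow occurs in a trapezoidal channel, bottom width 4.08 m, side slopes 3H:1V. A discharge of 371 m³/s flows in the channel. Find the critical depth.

y_c = 4.37 m

At critical depth, Q² T / (g A³) = 1, i.e. A³/T = Q²/g = 371²/9.81 = 14030.
At y = 3.08 m: A³/T = 3061 — low.
At y = 5.43 m: A³/T = 36910 — high.
At y = 4.37 m: A³/T = 13990 — close enough.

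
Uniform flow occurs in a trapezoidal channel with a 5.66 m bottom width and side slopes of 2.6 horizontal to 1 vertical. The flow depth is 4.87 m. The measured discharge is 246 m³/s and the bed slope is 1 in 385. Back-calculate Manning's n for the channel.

n = 0.036

With bottom width b = 5.66 m and side slope z = 2.6: A = (b + zy)y = (5.66 + 2.6×4.87)×4.87 = 89.23 m²; P = b + 2y√(1+z²) = 5.66 + 2×4.87×2.786 = 32.79 m.
Hydraulic radius R = A/P = 89.23/32.79 = 2.721 m.
Rearranging Manning's equation: n = (1/Q) A R^(2/3) S^(1/2) = (1/246) × 89.23 × 2.721^(2/3) × √0.002597 = 0.036.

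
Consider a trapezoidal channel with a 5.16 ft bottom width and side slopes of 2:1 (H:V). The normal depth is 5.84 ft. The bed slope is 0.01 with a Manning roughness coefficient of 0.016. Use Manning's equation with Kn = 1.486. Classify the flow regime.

With bottom width b = 5.16 ft and side slope z = 2: A = (b + zy)y = (5.16 + 2×5.84)×5.84 = 98.35 ft²; P = b + 2y√(1+z²) = 5.16 + 2×5.84×2.236 = 31.28 ft.
Hydraulic radius R = A/P = 98.35/31.28 = 3.144 ft.
V = (1.486/n) R^(2/3) √S = (1.486/0.016) × 3.144^(2/3) × √0.01 = 19.93 ft/s. Hydraulic depth D_h = A/T = 98.35/28.52 = 3.448 ft.
Froude number Fr = V/√(g·D_h) = 19.93/√(32.2×3.448) = 1.89, which is greater than 1, so the flow is supercritical.

supercritical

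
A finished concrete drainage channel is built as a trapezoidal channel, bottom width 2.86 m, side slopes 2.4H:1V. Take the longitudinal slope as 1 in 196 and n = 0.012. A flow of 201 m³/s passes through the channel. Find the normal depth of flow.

y_n = 2.73 m

Manning's equation rearranged: A R^(2/3) = nQ / (1·√S) = 0.012 × 201 / (√0.005102) = 33.77.
At y = 3.1 m: A R^(2/3) = 45.16 — over.
At y = 2.13 m: A R^(2/3) = 19.37 — short.
At y = 2.73 m: A R^(2/3) = 33.77 — close enough.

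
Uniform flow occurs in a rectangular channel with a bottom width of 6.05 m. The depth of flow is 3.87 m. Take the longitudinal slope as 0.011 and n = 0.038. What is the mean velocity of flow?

Flow area A = b·y = 6.05 × 3.87 = 23.41 m². Wetted perimeter P = b + 2y = 6.05 + 2×3.87 = 13.79 m.
Hydraulic radius R = A/P = 23.41/13.79 = 1.698 m.
From Manning's equation, V = (1/n) R^(2/3) S^(1/2) = (1/0.038) × 1.698^(2/3) × 0.011^(1/2) = 3.93 m/s.

V = 3.93 m/s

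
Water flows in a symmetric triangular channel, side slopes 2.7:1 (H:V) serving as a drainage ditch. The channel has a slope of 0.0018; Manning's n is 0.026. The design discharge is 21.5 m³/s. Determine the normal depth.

y_n = 2.19 m

Manning's equation rearranged: A R^(2/3) = nQ / (1·√S) = 0.026 × 21.5 / (√0.0018) = 13.18.
At y = 1.66 m: A R^(2/3) = 6.295 — short.
At y = 2.62 m: A R^(2/3) = 21.26 — over.
At y = 2.19 m: A R^(2/3) = 13.18 — matches.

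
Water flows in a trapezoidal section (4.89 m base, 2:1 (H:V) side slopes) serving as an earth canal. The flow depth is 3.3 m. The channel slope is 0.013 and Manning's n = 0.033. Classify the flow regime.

With bottom width b = 4.89 m and side slope z = 2: A = (b + zy)y = (4.89 + 2×3.3)×3.3 = 37.92 m²; P = b + 2y√(1+z²) = 4.89 + 2×3.3×2.236 = 19.65 m.
Hydraulic radius R = A/P = 37.92/19.65 = 1.93 m.
V = (1/n) R^(2/3) √S = (1/0.033) × 1.93^(2/3) × √0.013 = 5.356 m/s. Hydraulic depth D_h = A/T = 37.92/18.09 = 2.096 m.
Froude number Fr = V/√(g·D_h) = 5.356/√(9.81×2.096) = 1.18, which is greater than 1, so the flow is supercritical.

supercritical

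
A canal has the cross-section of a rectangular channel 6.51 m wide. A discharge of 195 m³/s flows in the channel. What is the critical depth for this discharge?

For a rectangular channel, critical depth y_c = (q²/g)^(1/3) where q = Q/b = 195/6.51 = 29.95 m²/s.
So y_c = (29.95²/9.81)^(1/3) = 4.51 m.

y_c = 4.51 m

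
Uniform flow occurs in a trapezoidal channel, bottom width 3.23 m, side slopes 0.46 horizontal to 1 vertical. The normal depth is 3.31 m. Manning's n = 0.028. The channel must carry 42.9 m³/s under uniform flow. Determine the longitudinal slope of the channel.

S = 0.00341

With bottom width b = 3.23 m and side slope z = 0.46: A = (b + zy)y = (3.23 + 0.46×3.31)×3.31 = 15.73 m²; P = b + 2y√(1+z²) = 3.23 + 2×3.31×1.101 = 10.52 m.
Hydraulic radius R = A/P = 15.73/10.52 = 1.496 m.
From Manning's equation, S = [nQ / (1 A R^(2/3))]² = [0.028 × 42.9 / (1 × 15.73 × 1.496^(2/3))]² = 0.00341.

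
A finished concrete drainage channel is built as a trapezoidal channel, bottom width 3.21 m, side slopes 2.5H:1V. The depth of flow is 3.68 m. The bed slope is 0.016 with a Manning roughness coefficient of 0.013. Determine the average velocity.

With bottom width b = 3.21 m and side slope z = 2.5: A = (b + zy)y = (3.21 + 2.5×3.68)×3.68 = 45.67 m²; P = b + 2y√(1+z²) = 3.21 + 2×3.68×2.693 = 23.03 m.
Hydraulic radius R = A/P = 45.67/23.03 = 1.983 m.
From Manning's equation, V = (1/n) R^(2/3) S^(1/2) = (1/0.013) × 1.983^(2/3) × 0.016^(1/2) = 15.4 m/s.

V = 15.4 m/s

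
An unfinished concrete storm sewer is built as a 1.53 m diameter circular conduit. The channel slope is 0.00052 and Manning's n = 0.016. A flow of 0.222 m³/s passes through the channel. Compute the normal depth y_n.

Manning's equation rearranged: A R^(2/3) = nQ / (1·√S) = 0.016 × 0.222 / (√0.00052) = 0.1558.
At y = 0.324 m: A R^(2/3) = 0.09522 — low.
At y = 0.415 m: A R^(2/3) = 0.1559 — close enough.

y_n = 0.415 m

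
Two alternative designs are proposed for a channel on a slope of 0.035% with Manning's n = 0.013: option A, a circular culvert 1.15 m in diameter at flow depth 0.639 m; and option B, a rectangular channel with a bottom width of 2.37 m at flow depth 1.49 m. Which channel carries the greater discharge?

channel B

Channel A: For a circular section of diameter D = 1.15 m at depth y = 0.639 m, the central angle is θ = 2 arccos(1 − 2y/D) = 3.365 rad. Then A = (D²/8)(θ − sin θ) = 0.5928 m² and P = Dθ/2 = 1.935 m. Hydraulic radius R = A/P = 0.5928/1.935 = 0.3064 m. Q_A = (1/0.013)·0.5928·0.3064^(2/3)·√0.00035 = 0.3877 m³/s.
Channel B: Flow area A = b·y = 2.37 × 1.49 = 3.531 m². Wetted perimeter P = b + 2y = 2.37 + 2×1.49 = 5.35 m. Hydraulic radius R = A/P = 3.531/5.35 = 0.6601 m. Q_B = (1/0.013)·3.531·0.6601^(2/3)·√0.00035 = 3.853 m³/s.
Q_A = 0.3877 m³/s vs Q_B = 3.853 m³/s, so channel B carries more.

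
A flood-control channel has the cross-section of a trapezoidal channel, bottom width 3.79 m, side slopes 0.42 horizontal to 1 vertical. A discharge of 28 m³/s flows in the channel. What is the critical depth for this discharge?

y_c = 1.66 m

At critical depth, Q² T / (g A³) = 1, i.e. A³/T = Q²/g = 28²/9.81 = 79.92.
At y = 1.89 m: A³/T = 120.9 — high.
At y = 1.66 m: A³/T = 79.72 — ≈ 79.92.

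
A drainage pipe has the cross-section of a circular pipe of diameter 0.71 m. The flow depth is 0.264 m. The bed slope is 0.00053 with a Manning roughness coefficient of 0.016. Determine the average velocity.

For a circular section of diameter D = 0.71 m at depth y = 0.264 m, the central angle is θ = 2 arccos(1 − 2y/D) = 2.623 rad. Then A = (D²/8)(θ − sin θ) = 0.1341 m² and P = Dθ/2 = 0.9312 m.
Hydraulic radius R = A/P = 0.1341/0.9312 = 0.144 m.
From Manning's equation, V = (1/n) R^(2/3) S^(1/2) = (1/0.016) × 0.144^(2/3) × 0.00053^(1/2) = 0.395 m/s.

V = 0.395 m/s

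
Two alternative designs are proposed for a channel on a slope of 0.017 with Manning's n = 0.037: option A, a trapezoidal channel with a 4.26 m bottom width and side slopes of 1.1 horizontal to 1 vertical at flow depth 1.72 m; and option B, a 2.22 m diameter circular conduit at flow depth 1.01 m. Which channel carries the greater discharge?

channel A

Channel A: With bottom width b = 4.26 m and side slope z = 1.1: A = (b + zy)y = (4.26 + 1.1×1.72)×1.72 = 10.58 m²; P = b + 2y√(1+z²) = 4.26 + 2×1.72×1.487 = 9.374 m. Hydraulic radius R = A/P = 10.58/9.374 = 1.129 m. Q_A = (1/0.037)·10.58·1.129^(2/3)·√0.017 = 40.42 m³/s.
Channel B: For a circular section of diameter D = 2.22 m at depth y = 1.01 m, the central angle is θ = 2 arccos(1 − 2y/D) = 2.961 rad. Then A = (D²/8)(θ − sin θ) = 1.714 m² and P = Dθ/2 = 3.287 m. Hydraulic radius R = A/P = 1.714/3.287 = 0.5214 m. Q_B = (1/0.037)·1.714·0.5214^(2/3)·√0.017 = 3.912 m³/s.
Q_A = 40.42 m³/s vs Q_B = 3.912 m³/s, so channel A carries more.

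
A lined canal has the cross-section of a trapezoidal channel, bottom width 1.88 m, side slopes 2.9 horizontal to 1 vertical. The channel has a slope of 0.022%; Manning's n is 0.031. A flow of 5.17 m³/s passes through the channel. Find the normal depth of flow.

Manning's equation rearranged: A R^(2/3) = nQ / (1·√S) = 0.031 × 5.17 / (√0.00022) = 10.81.
At y = 1.23 m: A R^(2/3) = 5.336 — short.
At y = 2.07 m: A R^(2/3) = 17.59 — over.
At y = 1.68 m: A R^(2/3) = 10.81 — matches.

y_n = 1.68 m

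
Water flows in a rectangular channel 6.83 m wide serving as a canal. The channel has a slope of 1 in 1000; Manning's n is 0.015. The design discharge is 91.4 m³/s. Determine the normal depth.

y_n = 4.17 m

Manning's equation rearranged: A R^(2/3) = nQ / (1·√S) = 0.015 × 91.4 / (√0.001) = 43.35.
Try y = 3.47 m: A R^(2/3) = 34.04 — too small.
Try y = 5.15 m: A R^(2/3) = 56.83 — too large.
Try y = 4.17 m: A R^(2/3) = 43.34 — matches.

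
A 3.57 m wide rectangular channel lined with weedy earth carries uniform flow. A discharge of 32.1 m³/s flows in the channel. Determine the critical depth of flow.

y_c = 2.02 m

For a rectangular channel, critical depth y_c = (q²/g)^(1/3) where q = Q/b = 32.1/3.57 = 8.992 m²/s.
So y_c = (8.992²/9.81)^(1/3) = 2.02 m.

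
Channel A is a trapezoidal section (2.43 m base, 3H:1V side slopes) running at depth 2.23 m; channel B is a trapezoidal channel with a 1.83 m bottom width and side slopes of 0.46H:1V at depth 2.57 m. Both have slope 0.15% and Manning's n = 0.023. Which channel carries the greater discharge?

channel A

Channel A: With bottom width b = 2.43 m and side slope z = 3: A = (b + zy)y = (2.43 + 3×2.23)×2.23 = 20.34 m²; P = b + 2y√(1+z²) = 2.43 + 2×2.23×3.162 = 16.53 m. Hydraulic radius R = A/P = 20.34/16.53 = 1.23 m. Q_A = (1/0.023)·20.34·1.23^(2/3)·√0.0015 = 39.32 m³/s.
Channel B: With bottom width b = 1.83 m and side slope z = 0.46: A = (b + zy)y = (1.83 + 0.46×2.57)×2.57 = 7.741 m²; P = b + 2y√(1+z²) = 1.83 + 2×2.57×1.101 = 7.488 m. Hydraulic radius R = A/P = 7.741/7.488 = 1.034 m. Q_B = (1/0.023)·7.741·1.034^(2/3)·√0.0015 = 13.33 m³/s.
Q_A = 39.32 m³/s vs Q_B = 13.33 m³/s, so channel A carries more.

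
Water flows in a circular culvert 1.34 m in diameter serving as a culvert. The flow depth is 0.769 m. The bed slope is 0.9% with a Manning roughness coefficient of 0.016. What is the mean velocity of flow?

V = 3.02 m/s

For a circular section of diameter D = 1.34 m at depth y = 0.769 m, the central angle is θ = 2 arccos(1 − 2y/D) = 3.438 rad. Then A = (D²/8)(θ − sin θ) = 0.8373 m² and P = Dθ/2 = 2.304 m.
Hydraulic radius R = A/P = 0.8373/2.304 = 0.3635 m.
From Manning's equation, V = (1/n) R^(2/3) S^(1/2) = (1/0.016) × 0.3635^(2/3) × 0.009^(1/2) = 3.02 m/s.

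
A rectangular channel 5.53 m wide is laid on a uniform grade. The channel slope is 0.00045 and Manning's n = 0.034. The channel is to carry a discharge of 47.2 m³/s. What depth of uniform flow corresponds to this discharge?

Manning's equation rearranged: A R^(2/3) = nQ / (1·√S) = 0.034 × 47.2 / (√0.00045) = 75.65.
At y = 5.97 m: A R^(2/3) = 50.46 — too small.
At y = 10.2 m: A R^(2/3) = 94.7 — too large.
At y = 8.4 m: A R^(2/3) = 75.7 — ≈ 75.65.

y_n = 8.4 m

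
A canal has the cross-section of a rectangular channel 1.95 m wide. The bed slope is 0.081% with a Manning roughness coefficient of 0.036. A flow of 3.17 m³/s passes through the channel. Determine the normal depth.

y_n = 2.59 m

Manning's equation rearranged: A R^(2/3) = nQ / (1·√S) = 0.036 × 3.17 / (√0.00081) = 4.01.
At y = 3.21 m: A R^(2/3) = 5.157 — high.
At y = 1.88 m: A R^(2/3) = 2.728 — low.
At y = 2.59 m: A R^(2/3) = 4.013 — ≈ 4.01.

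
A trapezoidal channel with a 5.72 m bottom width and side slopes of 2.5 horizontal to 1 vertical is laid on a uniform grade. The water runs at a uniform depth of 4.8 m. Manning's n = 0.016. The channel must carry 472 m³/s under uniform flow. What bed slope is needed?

S = 0.0021

With bottom width b = 5.72 m and side slope z = 2.5: A = (b + zy)y = (5.72 + 2.5×4.8)×4.8 = 85.06 m²; P = b + 2y√(1+z²) = 5.72 + 2×4.8×2.693 = 31.57 m.
Hydraulic radius R = A/P = 85.06/31.57 = 2.694 m.
From Manning's equation, S = [nQ / (1 A R^(2/3))]² = [0.016 × 472 / (1 × 85.06 × 2.694^(2/3))]² = 0.0021.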